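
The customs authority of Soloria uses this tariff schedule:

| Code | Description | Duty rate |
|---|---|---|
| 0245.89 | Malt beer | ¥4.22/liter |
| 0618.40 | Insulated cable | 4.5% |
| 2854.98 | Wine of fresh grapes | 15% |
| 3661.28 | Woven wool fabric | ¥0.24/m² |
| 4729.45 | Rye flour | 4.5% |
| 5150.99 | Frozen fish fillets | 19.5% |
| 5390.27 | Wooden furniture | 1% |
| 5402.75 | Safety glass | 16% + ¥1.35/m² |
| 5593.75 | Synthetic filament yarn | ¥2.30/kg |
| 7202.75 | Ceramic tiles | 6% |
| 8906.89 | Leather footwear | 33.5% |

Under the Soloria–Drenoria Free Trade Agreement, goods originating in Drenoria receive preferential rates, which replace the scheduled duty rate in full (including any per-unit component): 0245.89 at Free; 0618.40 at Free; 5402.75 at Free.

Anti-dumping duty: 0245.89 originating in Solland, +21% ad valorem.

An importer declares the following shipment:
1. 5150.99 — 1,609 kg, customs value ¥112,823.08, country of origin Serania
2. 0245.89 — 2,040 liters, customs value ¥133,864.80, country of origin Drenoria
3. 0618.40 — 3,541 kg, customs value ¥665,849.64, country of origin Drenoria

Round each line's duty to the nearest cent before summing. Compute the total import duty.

¥22,000.50

Line 1 (5150.99, Serania, 1,609 kg, ¥112,823.08):
Base rate for 5150.99 is 19.5%.
Duty = ¥112,823.08 × 19.5% = ¥22,000.50.
Line 2 (0245.89, Drenoria, 2,040 liters, ¥133,864.80):
Base rate for 0245.89 is ¥4.22/liter.
Origin Drenoria qualifies under the Soloria–Drenoria agreement and 0245.89 is covered: preferential rate Free applies instead.
The additional-duty order on 0245.89 targets Solland, not Drenoria; it does not apply.
Duty = ¥133,864.80 × 0% = ¥0.00.
Line 3 (0618.40, Drenoria, 3,541 kg, ¥665,849.64):
Base rate for 0618.40 is 4.5%.
Origin Drenoria qualifies under the Soloria–Drenoria agreement and 0618.40 is covered: preferential rate Free applies instead.
Duty = ¥665,849.64 × 0% = ¥0.00.
Total = ¥22,000.50 + ¥0.00 + ¥0.00 = ¥22,000.50.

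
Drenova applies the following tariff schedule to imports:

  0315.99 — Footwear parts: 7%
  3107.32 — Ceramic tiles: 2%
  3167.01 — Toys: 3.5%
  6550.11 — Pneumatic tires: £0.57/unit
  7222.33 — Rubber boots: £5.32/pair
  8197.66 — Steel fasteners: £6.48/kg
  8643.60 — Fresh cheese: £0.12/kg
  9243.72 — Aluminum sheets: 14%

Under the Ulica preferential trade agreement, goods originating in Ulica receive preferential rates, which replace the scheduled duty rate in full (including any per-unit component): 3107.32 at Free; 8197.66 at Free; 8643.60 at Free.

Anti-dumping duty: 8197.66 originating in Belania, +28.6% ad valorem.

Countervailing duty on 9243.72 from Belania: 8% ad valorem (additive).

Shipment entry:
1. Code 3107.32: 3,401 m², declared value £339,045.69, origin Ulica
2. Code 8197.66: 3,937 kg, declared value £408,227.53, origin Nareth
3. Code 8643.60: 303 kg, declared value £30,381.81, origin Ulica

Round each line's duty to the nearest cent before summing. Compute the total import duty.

£25,511.76

Line 1 (3107.32, Ulica, 3,401 m², £339,045.69):
Base rate for 3107.32 is 2%.
Origin Ulica qualifies under the Drenova–Ulica agreement and 3107.32 is covered: preferential rate Free applies instead.
Duty = £339,045.69 × 0% = £0.00.
Line 2 (8197.66, Nareth, 3,937 kg, £408,227.53):
Base rate for 8197.66 is £6.48/kg.
8197.66 has an FTA preferential rate, but origin Nareth is not Ulica; base rate stands.
The additional-duty order on 8197.66 targets Belania, not Nareth; it does not apply.
Duty = 3,937 × £6.48 = £25,511.76.
Line 3 (8643.60, Ulica, 303 kg, £30,381.81):
Base rate for 8643.60 is £0.12/kg.
Origin Ulica qualifies under the Drenova–Ulica agreement and 8643.60 is covered: preferential rate Free applies instead.
Duty = £30,381.81 × 0% = £0.00.
Total = £0.00 + £25,511.76 + £0.00 = £25,511.76.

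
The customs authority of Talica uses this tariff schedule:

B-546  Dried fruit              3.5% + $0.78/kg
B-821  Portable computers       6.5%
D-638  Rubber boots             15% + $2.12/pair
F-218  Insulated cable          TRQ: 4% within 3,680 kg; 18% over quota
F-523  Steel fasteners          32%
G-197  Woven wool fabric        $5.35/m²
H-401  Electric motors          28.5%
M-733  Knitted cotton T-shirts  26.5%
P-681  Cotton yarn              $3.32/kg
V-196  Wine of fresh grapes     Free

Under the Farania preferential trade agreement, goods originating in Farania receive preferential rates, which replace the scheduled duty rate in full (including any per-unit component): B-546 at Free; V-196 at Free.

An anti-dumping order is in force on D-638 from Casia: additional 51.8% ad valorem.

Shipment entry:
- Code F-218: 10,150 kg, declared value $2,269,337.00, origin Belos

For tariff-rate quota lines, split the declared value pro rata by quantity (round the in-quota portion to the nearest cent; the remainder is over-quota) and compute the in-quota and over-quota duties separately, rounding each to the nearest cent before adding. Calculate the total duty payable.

$293,292.25

Line 1 (F-218, Belos, 10,150 kg, $2,269,337.00):
Code F-218 is under a tariff-rate quota (threshold 3,680 kg). In-quota: 3,680 kg at 4%; over-quota: 6,470 kg at 18%.
Pro-rata value split: in-quota = $2,269,337.00 × 3,680/10,150 = $822,774.40; over-quota = $2,269,337.00 − $822,774.40 = $1,446,562.60.
In-quota duty = $822,774.40 × 4% = $32,910.98. Over-quota duty = $1,446,562.60 × 18% = $260,381.27.
Line duty = $32,910.98 + $260,381.27 = $293,292.25.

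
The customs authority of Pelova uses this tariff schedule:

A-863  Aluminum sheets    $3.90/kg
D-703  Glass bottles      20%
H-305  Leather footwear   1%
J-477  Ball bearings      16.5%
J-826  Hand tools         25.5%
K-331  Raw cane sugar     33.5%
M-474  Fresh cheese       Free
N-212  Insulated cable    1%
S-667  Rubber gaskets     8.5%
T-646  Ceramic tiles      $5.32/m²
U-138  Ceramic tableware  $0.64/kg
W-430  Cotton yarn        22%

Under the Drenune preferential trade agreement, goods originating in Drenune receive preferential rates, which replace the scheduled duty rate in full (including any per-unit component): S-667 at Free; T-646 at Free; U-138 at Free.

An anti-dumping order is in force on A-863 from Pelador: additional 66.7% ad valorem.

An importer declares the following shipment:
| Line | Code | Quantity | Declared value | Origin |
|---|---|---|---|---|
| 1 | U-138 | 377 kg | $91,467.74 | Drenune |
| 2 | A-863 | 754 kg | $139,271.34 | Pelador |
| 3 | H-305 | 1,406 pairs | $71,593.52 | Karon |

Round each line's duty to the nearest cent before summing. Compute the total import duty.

Line 1 (U-138, Drenune, 377 kg, $91,467.74):
Base rate for U-138 is $0.64/kg.
Origin Drenune qualifies under the Pelova–Drenune agreement and U-138 is covered: preferential rate Free applies instead.
Duty = $91,467.74 × 0% = $0.00.
Line 2 (A-863, Pelador, 754 kg, $139,271.34):
Base rate for A-863 is $3.90/kg.
Additional duty on A-863 from Pelador: +66.7% ad valorem. Applied ad valorem rate = 66.7%.
Duty = $139,271.34 × 66.7% + 754 × $3.90 = $95,834.58.
Line 3 (H-305, Karon, 1,406 pairs, $71,593.52):
Base rate for H-305 is 1%.
Duty = $71,593.52 × 1% = $715.94.
Total = $0.00 + $95,834.58 + $715.94 = $96,550.52.

$96,550.52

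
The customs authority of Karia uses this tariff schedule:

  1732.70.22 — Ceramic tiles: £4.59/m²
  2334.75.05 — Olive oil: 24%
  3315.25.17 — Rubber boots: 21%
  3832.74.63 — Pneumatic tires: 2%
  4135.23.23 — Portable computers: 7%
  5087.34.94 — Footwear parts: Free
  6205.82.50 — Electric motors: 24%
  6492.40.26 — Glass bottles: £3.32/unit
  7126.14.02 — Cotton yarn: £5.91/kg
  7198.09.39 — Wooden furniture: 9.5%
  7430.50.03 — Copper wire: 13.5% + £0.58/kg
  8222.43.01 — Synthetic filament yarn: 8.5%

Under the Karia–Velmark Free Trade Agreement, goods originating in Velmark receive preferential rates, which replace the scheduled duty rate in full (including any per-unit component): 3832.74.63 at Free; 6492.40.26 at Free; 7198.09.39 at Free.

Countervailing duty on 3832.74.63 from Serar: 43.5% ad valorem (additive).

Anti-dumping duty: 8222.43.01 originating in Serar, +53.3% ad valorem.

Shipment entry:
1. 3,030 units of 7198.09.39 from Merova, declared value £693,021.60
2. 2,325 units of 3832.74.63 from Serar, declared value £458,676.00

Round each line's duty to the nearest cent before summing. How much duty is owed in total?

Line 1 (7198.09.39, Merova, 3,030 units, £693,021.60):
Base rate for 7198.09.39 is 9.5%.
7198.09.39 has an FTA preferential rate, but origin Merova is not Velmark; base rate stands.
Duty = £693,021.60 × 9.5% = £65,837.05.
Line 2 (3832.74.63, Serar, 2,325 units, £458,676.00):
Base rate for 3832.74.63 is 2%.
3832.74.63 has an FTA preferential rate, but origin Serar is not Velmark; base rate stands.
Additional duty on 3832.74.63 from Serar: +43.5%. Applied ad valorem rate: 2% + 43.5% = 45.5%.
Duty = £458,676.00 × 45.5% = £208,697.58.
Total = £65,837.05 + £208,697.58 = £274,534.63.

£274,534.63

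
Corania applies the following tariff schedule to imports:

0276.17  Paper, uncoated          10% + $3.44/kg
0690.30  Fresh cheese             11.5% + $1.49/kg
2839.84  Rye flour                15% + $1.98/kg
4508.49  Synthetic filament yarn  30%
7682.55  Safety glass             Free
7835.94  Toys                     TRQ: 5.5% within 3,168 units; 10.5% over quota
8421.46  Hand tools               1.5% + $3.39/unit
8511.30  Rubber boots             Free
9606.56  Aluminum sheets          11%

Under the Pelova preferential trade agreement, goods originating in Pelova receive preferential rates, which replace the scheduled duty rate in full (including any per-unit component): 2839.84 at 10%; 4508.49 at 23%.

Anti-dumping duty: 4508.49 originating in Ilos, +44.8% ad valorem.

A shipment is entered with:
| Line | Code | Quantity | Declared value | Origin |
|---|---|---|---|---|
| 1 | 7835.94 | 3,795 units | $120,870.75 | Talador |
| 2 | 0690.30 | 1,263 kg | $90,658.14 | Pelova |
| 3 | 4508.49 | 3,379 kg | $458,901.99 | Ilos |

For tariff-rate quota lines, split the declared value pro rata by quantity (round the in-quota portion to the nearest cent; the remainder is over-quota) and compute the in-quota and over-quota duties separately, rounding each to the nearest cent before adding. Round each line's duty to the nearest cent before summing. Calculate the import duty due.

$363,212.63

Line 1 (7835.94, Talador, 3,795 units, $120,870.75):
Code 7835.94 is under a tariff-rate quota (threshold 3,168 units). In-quota: 3,168 units at 5.5%; over-quota: 627 units at 10.5%.
Pro-rata value split: in-quota = $120,870.75 × 3,168/3,795 = $100,900.80; over-quota = $120,870.75 − $100,900.80 = $19,969.95.
In-quota duty = $100,900.80 × 5.5% = $5,549.54. Over-quota duty = $19,969.95 × 10.5% = $2,096.84.
Line duty = $5,549.54 + $2,096.84 = $7,646.38.
Line 2 (0690.30, Pelova, 1,263 kg, $90,658.14):
Base rate for 0690.30 is 11.5% + $1.49/kg.
Origin Pelova is the FTA partner but 0690.30 is not on the preference list; base rate stands.
Duty = $90,658.14 × 11.5% + 1,263 × $1.49 = $12,307.56.
Line 3 (4508.49, Ilos, 3,379 kg, $458,901.99):
Base rate for 4508.49 is 30%.
4508.49 has an FTA preferential rate, but origin Ilos is not Pelova; base rate stands.
Additional duty on 4508.49 from Ilos: +44.8%. Applied ad valorem rate: 30% + 44.8% = 74.8%.
Duty = $458,901.99 × 74.8% = $343,258.69.
Total = $7,646.38 + $12,307.56 + $343,258.69 = $363,212.63.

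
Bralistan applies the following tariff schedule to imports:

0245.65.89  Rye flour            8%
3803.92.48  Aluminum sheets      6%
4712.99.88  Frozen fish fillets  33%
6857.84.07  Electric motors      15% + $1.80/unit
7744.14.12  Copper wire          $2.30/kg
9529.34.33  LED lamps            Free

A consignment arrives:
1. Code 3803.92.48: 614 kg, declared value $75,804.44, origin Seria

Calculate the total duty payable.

$4,548.27

Line 1 (3803.92.48, Seria, 614 kg, $75,804.44):
Base rate for 3803.92.48 is 6%.
Duty = $75,804.44 × 6% = $4,548.27.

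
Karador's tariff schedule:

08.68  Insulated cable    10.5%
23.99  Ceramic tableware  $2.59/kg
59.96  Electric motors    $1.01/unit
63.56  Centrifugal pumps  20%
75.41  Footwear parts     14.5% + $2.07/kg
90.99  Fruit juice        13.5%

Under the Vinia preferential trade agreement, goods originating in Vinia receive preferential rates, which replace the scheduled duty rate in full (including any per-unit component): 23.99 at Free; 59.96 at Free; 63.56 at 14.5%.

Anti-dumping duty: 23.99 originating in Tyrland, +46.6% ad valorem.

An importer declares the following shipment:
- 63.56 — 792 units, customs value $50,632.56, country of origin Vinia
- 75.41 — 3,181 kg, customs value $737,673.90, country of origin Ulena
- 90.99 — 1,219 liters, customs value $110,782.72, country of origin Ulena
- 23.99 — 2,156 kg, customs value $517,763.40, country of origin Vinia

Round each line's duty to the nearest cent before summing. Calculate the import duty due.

Line 1 (63.56, Vinia, 792 units, $50,632.56):
Base rate for 63.56 is 20%.
Origin Vinia qualifies under the Karador–Vinia agreement and 63.56 is covered: preferential rate 14.5% applies instead.
Duty = $50,632.56 × 14.5% = $7,341.72.
Line 2 (75.41, Ulena, 3,181 kg, $737,673.90):
Base rate for 75.41 is 14.5% + $2.07/kg.
Duty = $737,673.90 × 14.5% + 3,181 × $2.07 = $113,547.39.
Line 3 (90.99, Ulena, 1,219 liters, $110,782.72):
Base rate for 90.99 is 13.5%.
Duty = $110,782.72 × 13.5% = $14,955.67.
Line 4 (23.99, Vinia, 2,156 kg, $517,763.40):
Base rate for 23.99 is $2.59/kg.
Origin Vinia qualifies under the Karador–Vinia agreement and 23.99 is covered: preferential rate Free applies instead.
The additional-duty order on 23.99 targets Tyrland, not Vinia; it does not apply.
Duty = $517,763.40 × 0% = $0.00.
Total = $7,341.72 + $113,547.39 + $14,955.67 + $0.00 = $135,844.78.

$135,844.78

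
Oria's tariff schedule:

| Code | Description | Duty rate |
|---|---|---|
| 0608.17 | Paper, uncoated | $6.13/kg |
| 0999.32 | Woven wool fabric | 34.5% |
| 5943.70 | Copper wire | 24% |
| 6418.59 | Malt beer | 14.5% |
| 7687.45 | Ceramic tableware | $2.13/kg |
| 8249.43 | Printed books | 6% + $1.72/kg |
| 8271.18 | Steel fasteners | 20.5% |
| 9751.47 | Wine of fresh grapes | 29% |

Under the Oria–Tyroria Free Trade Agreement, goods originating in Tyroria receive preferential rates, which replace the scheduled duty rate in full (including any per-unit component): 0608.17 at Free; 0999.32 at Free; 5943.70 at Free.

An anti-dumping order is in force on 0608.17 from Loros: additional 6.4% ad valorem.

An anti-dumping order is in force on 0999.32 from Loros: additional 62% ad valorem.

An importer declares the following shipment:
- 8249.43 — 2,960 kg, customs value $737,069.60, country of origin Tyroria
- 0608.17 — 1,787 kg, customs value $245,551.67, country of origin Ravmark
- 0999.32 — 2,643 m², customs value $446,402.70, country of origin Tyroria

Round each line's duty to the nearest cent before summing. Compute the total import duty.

$60,269.69

Line 1 (8249.43, Tyroria, 2,960 kg, $737,069.60):
Base rate for 8249.43 is 6% + $1.72/kg.
Origin Tyroria is the FTA partner but 8249.43 is not on the preference list; base rate stands.
Duty = $737,069.60 × 6% + 2,960 × $1.72 = $49,315.38.
Line 2 (0608.17, Ravmark, 1,787 kg, $245,551.67):
Base rate for 0608.17 is $6.13/kg.
0608.17 has an FTA preferential rate, but origin Ravmark is not Tyroria; base rate stands.
The additional-duty order on 0608.17 targets Loros, not Ravmark; it does not apply.
Duty = 1,787 × $6.13 = $10,954.31.
Line 3 (0999.32, Tyroria, 2,643 m², $446,402.70):
Base rate for 0999.32 is 34.5%.
Origin Tyroria qualifies under the Oria–Tyroria agreement and 0999.32 is covered: preferential rate Free applies instead.
The additional-duty order on 0999.32 targets Loros, not Tyroria; it does not apply.
Duty = $446,402.70 × 0% = $0.00.
Total = $49,315.38 + $10,954.31 + $0.00 = $60,269.69.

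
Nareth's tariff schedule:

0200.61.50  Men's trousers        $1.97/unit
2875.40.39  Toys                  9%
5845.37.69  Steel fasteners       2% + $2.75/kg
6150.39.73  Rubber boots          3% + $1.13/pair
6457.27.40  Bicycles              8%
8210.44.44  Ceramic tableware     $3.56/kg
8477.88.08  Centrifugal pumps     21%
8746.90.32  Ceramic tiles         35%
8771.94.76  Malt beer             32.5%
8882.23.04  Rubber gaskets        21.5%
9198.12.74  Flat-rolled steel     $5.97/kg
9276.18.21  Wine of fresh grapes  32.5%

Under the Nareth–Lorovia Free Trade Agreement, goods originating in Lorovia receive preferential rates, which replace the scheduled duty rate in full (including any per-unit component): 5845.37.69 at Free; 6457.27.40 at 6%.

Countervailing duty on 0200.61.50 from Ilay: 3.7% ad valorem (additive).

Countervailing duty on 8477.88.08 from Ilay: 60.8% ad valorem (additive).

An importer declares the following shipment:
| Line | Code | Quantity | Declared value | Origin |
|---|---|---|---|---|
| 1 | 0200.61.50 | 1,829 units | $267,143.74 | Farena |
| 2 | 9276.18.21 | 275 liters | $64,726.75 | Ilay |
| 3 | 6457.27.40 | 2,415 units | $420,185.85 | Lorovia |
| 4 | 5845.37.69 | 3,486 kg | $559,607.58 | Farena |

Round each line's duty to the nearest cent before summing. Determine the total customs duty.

$70,629.12

Line 1 (0200.61.50, Farena, 1,829 units, $267,143.74):
Base rate for 0200.61.50 is $1.97/unit.
The additional-duty order on 0200.61.50 targets Ilay, not Farena; it does not apply.
Duty = 1,829 × $1.97 = $3,603.13.
Line 2 (9276.18.21, Ilay, 275 liters, $64,726.75):
Base rate for 9276.18.21 is 32.5%.
Duty = $64,726.75 × 32.5% = $21,036.19.
Line 3 (6457.27.40, Lorovia, 2,415 units, $420,185.85):
Base rate for 6457.27.40 is 8%.
Origin Lorovia qualifies under the Nareth–Lorovia agreement and 6457.27.40 is covered: preferential rate 6% applies instead.
Duty = $420,185.85 × 6% = $25,211.15.
Line 4 (5845.37.69, Farena, 3,486 kg, $559,607.58):
Base rate for 5845.37.69 is 2% + $2.75/kg.
5845.37.69 has an FTA preferential rate, but origin Farena is not Lorovia; base rate stands.
Duty = $559,607.58 × 2% + 3,486 × $2.75 = $20,778.65.
Total = $3,603.13 + $21,036.19 + $25,211.15 + $20,778.65 = $70,629.12.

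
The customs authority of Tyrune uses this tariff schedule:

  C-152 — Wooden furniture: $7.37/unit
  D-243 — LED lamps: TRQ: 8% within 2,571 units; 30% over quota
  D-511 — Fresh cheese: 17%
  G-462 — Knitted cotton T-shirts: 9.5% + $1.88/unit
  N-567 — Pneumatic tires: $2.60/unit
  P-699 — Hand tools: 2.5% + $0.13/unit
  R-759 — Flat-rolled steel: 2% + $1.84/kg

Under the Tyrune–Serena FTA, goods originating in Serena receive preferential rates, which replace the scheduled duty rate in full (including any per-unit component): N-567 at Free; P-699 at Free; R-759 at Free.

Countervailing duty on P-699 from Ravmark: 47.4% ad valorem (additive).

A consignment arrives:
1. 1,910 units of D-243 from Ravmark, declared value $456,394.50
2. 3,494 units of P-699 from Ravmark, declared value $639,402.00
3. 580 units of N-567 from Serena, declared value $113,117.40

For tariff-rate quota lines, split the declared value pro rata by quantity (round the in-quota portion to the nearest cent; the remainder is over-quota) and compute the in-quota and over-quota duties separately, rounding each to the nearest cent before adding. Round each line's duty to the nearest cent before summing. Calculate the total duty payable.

Line 1 (D-243, Ravmark, 1,910 units, $456,394.50):
Code D-243 is under a tariff-rate quota (threshold 2,571 units). Quantity 1,910 units is within the quota, so the in-quota rate 8% applies to the full value.
Duty = $456,394.50 × 8% = $36,511.56.
Line 2 (P-699, Ravmark, 3,494 units, $639,402.00):
Base rate for P-699 is 2.5% + $0.13/unit.
P-699 has an FTA preferential rate, but origin Ravmark is not Serena; base rate stands.
Additional duty on P-699 from Ravmark: +47.4%. Applied ad valorem rate: 2.5% + 47.4% = 49.9%.
Duty = $639,402.00 × 49.9% + 3,494 × $0.13 = $319,515.82.
Line 3 (N-567, Serena, 580 units, $113,117.40):
Base rate for N-567 is $2.60/unit.
Origin Serena qualifies under the Tyrune–Serena agreement and N-567 is covered: preferential rate Free applies instead.
Duty = $113,117.40 × 0% = $0.00.
Total = $36,511.56 + $319,515.82 + $0.00 = $356,027.38.

$356,027.38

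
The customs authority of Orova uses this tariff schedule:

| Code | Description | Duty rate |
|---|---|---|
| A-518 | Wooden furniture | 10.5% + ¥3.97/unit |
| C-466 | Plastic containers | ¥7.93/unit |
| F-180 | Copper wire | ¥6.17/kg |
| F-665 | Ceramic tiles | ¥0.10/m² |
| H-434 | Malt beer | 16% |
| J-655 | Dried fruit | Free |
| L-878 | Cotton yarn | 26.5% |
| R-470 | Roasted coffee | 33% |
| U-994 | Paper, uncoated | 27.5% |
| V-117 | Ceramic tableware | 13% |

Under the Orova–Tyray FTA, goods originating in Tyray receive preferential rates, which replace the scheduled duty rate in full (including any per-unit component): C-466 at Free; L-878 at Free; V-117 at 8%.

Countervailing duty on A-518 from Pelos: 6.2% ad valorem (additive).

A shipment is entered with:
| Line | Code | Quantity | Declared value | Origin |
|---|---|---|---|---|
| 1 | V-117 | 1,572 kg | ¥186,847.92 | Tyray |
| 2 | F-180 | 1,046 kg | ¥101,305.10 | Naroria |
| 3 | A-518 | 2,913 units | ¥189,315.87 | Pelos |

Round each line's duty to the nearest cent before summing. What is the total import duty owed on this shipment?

¥64,582.01

Line 1 (V-117, Tyray, 1,572 kg, ¥186,847.92):
Base rate for V-117 is 13%.
Origin Tyray qualifies under the Orova–Tyray agreement and V-117 is covered: preferential rate 8% applies instead.
Duty = ¥186,847.92 × 8% = ¥14,947.83.
Line 2 (F-180, Naroria, 1,046 kg, ¥101,305.10):
Base rate for F-180 is ¥6.17/kg.
Duty = 1,046 × ¥6.17 = ¥6,453.82.
Line 3 (A-518, Pelos, 2,913 units, ¥189,315.87):
Base rate for A-518 is 10.5% + ¥3.97/unit.
Additional duty on A-518 from Pelos: +6.2%. Applied ad valorem rate: 10.5% + 6.2% = 16.7%.
Duty = ¥189,315.87 × 16.7% + 2,913 × ¥3.97 = ¥43,180.36.
Total = ¥14,947.83 + ¥6,453.82 + ¥43,180.36 = ¥64,582.01.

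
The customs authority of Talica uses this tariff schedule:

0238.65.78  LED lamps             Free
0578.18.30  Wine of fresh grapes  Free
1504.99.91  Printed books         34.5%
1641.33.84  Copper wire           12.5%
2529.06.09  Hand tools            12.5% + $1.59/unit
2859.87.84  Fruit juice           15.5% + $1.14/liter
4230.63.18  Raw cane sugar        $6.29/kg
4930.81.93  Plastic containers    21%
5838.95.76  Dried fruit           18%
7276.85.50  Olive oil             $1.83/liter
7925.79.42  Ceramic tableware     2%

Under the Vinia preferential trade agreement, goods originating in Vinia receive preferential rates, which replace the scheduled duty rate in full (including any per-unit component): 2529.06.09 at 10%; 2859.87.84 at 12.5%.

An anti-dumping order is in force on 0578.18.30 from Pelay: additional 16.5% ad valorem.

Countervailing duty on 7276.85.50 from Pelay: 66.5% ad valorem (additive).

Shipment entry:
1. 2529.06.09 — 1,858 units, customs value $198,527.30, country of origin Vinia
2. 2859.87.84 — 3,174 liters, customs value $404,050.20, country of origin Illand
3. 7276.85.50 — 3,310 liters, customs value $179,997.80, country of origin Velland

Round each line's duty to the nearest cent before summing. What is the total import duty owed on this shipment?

Line 1 (2529.06.09, Vinia, 1,858 units, $198,527.30):
Base rate for 2529.06.09 is 12.5% + $1.59/unit.
Origin Vinia qualifies under the Talica–Vinia agreement and 2529.06.09 is covered: preferential rate 10% applies instead.
Duty = $198,527.30 × 10% = $19,852.73.
Line 2 (2859.87.84, Illand, 3,174 liters, $404,050.20):
Base rate for 2859.87.84 is 15.5% + $1.14/liter.
2859.87.84 has an FTA preferential rate, but origin Illand is not Vinia; base rate stands.
Duty = $404,050.20 × 15.5% + 3,174 × $1.14 = $66,246.14.
Line 3 (7276.85.50, Velland, 3,310 liters, $179,997.80):
Base rate for 7276.85.50 is $1.83/liter.
The additional-duty order on 7276.85.50 targets Pelay, not Velland; it does not apply.
Duty = 3,310 × $1.83 = $6,057.30.
Total = $19,852.73 + $66,246.14 + $6,057.30 = $92,156.17.

$92,156.17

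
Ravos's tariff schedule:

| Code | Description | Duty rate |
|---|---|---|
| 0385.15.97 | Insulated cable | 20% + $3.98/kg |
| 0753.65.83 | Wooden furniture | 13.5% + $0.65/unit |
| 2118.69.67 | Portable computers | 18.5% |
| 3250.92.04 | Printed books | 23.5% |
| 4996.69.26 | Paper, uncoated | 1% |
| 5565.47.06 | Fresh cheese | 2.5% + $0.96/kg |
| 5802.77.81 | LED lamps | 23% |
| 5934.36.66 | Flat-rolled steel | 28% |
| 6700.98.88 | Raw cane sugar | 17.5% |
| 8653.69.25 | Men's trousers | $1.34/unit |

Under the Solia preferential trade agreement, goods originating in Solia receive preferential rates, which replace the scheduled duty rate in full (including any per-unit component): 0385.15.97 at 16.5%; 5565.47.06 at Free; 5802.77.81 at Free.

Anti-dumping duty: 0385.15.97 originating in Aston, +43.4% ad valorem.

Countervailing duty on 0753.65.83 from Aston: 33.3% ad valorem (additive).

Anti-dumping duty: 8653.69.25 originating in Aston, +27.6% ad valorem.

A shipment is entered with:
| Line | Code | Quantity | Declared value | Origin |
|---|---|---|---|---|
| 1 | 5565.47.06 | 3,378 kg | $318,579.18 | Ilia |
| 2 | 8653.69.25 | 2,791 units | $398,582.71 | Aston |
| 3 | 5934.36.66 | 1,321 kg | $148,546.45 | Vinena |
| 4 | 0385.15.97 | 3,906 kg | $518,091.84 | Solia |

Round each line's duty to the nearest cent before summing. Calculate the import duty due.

$252,034.29

Line 1 (5565.47.06, Ilia, 3,378 kg, $318,579.18):
Base rate for 5565.47.06 is 2.5% + $0.96/kg.
5565.47.06 has an FTA preferential rate, but origin Ilia is not Solia; base rate stands.
Duty = $318,579.18 × 2.5% + 3,378 × $0.96 = $11,207.36.
Line 2 (8653.69.25, Aston, 2,791 units, $398,582.71):
Base rate for 8653.69.25 is $1.34/unit.
Additional duty on 8653.69.25 from Aston: +27.6% ad valorem. Applied ad valorem rate = 27.6%.
Duty = $398,582.71 × 27.6% + 2,791 × $1.34 = $113,748.77.
Line 3 (5934.36.66, Vinena, 1,321 kg, $148,546.45):
Base rate for 5934.36.66 is 28%.
Duty = $148,546.45 × 28% = $41,593.01.
Line 4 (0385.15.97, Solia, 3,906 kg, $518,091.84):
Base rate for 0385.15.97 is 20% + $3.98/kg.
Origin Solia qualifies under the Ravos–Solia agreement and 0385.15.97 is covered: preferential rate 16.5% applies instead.
The additional-duty order on 0385.15.97 targets Aston, not Solia; it does not apply.
Duty = $518,091.84 × 16.5% = $85,485.15.
Total = $11,207.36 + $113,748.77 + $41,593.01 + $85,485.15 = $252,034.29.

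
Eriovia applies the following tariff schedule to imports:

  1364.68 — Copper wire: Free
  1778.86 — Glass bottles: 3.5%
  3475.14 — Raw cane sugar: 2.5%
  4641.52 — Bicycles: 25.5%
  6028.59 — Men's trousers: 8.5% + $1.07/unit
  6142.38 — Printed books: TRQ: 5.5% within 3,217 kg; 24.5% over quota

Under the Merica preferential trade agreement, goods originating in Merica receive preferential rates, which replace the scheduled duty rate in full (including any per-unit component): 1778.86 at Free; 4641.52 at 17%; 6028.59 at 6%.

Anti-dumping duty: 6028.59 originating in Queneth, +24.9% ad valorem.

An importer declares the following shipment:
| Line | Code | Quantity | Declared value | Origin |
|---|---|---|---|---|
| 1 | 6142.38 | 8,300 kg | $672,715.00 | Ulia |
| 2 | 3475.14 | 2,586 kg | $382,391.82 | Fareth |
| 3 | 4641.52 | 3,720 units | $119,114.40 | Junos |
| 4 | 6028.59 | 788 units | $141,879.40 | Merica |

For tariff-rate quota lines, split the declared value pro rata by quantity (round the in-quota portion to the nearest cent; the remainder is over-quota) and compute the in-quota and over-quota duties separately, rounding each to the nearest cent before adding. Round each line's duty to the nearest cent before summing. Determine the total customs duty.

Line 1 (6142.38, Ulia, 8,300 kg, $672,715.00):
Code 6142.38 is under a tariff-rate quota (threshold 3,217 kg). In-quota: 3,217 kg at 5.5%; over-quota: 5,083 kg at 24.5%.
Pro-rata value split: in-quota = $672,715.00 × 3,217/8,300 = $260,737.85; over-quota = $672,715.00 − $260,737.85 = $411,977.15.
In-quota duty = $260,737.85 × 5.5% = $14,340.58. Over-quota duty = $411,977.15 × 24.5% = $100,934.40.
Line duty = $14,340.58 + $100,934.40 = $115,274.98.
Line 2 (3475.14, Fareth, 2,586 kg, $382,391.82):
Base rate for 3475.14 is 2.5%.
Duty = $382,391.82 × 2.5% = $9,559.80.
Line 3 (4641.52, Junos, 3,720 units, $119,114.40):
Base rate for 4641.52 is 25.5%.
4641.52 has an FTA preferential rate, but origin Junos is not Merica; base rate stands.
Duty = $119,114.40 × 25.5% = $30,374.17.
Line 4 (6028.59, Merica, 788 units, $141,879.40):
Base rate for 6028.59 is 8.5% + $1.07/unit.
Origin Merica qualifies under the Eriovia–Merica agreement and 6028.59 is covered: preferential rate 6% applies instead.
The additional-duty order on 6028.59 targets Queneth, not Merica; it does not apply.
Duty = $141,879.40 × 6% = $8,512.76.
Total = $115,274.98 + $9,559.80 + $30,374.17 + $8,512.76 = $163,721.71.

$163,721.71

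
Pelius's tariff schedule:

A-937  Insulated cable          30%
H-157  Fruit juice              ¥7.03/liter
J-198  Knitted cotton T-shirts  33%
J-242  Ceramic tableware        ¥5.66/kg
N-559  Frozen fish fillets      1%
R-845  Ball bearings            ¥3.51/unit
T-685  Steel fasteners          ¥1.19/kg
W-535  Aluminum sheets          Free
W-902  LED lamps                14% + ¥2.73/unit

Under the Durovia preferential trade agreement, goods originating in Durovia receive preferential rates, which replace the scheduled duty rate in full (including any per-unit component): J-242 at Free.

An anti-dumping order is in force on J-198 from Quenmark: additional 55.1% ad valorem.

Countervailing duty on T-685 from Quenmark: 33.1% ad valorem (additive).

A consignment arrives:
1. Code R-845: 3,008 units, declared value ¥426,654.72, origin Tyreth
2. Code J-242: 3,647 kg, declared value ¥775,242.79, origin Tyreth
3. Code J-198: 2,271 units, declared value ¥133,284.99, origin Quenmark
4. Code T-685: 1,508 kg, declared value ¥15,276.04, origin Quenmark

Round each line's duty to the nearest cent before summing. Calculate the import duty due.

Line 1 (R-845, Tyreth, 3,008 units, ¥426,654.72):
Base rate for R-845 is ¥3.51/unit.
Duty = 3,008 × ¥3.51 = ¥10,558.08.
Line 2 (J-242, Tyreth, 3,647 kg, ¥775,242.79):
Base rate for J-242 is ¥5.66/kg.
J-242 has an FTA preferential rate, but origin Tyreth is not Durovia; base rate stands.
Duty = 3,647 × ¥5.66 = ¥20,642.02.
Line 3 (J-198, Quenmark, 2,271 units, ¥133,284.99):
Base rate for J-198 is 33%.
Additional duty on J-198 from Quenmark: +55.1%. Applied ad valorem rate: 33% + 55.1% = 88.1%.
Duty = ¥133,284.99 × 88.1% = ¥117,424.08.
Line 4 (T-685, Quenmark, 1,508 kg, ¥15,276.04):
Base rate for T-685 is ¥1.19/kg.
Additional duty on T-685 from Quenmark: +33.1% ad valorem. Applied ad valorem rate = 33.1%.
Duty = ¥15,276.04 × 33.1% + 1,508 × ¥1.19 = ¥6,850.89.
Total = ¥10,558.08 + ¥20,642.02 + ¥117,424.08 + ¥6,850.89 = ¥155,475.07.

¥155,475.07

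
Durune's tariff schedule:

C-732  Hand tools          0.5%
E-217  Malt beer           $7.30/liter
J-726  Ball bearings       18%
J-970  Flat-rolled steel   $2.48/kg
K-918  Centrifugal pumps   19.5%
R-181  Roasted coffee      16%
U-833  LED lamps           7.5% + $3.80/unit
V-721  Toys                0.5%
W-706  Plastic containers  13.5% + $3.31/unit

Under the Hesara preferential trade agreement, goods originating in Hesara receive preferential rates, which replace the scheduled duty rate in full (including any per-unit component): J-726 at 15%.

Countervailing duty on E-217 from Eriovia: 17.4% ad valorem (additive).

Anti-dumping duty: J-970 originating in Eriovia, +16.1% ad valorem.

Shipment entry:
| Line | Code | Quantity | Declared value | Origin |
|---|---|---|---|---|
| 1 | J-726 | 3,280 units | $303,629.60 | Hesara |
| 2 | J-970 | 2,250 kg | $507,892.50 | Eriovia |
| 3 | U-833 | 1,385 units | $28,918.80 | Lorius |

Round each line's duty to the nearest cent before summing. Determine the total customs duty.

Line 1 (J-726, Hesara, 3,280 units, $303,629.60):
Base rate for J-726 is 18%.
Origin Hesara qualifies under the Durune–Hesara agreement and J-726 is covered: preferential rate 15% applies instead.
Duty = $303,629.60 × 15% = $45,544.44.
Line 2 (J-970, Eriovia, 2,250 kg, $507,892.50):
Base rate for J-970 is $2.48/kg.
Additional duty on J-970 from Eriovia: +16.1% ad valorem. Applied ad valorem rate = 16.1%.
Duty = $507,892.50 × 16.1% + 2,250 × $2.48 = $87,350.69.
Line 3 (U-833, Lorius, 1,385 units, $28,918.80):
Base rate for U-833 is 7.5% + $3.80/unit.
Duty = $28,918.80 × 7.5% + 1,385 × $3.80 = $7,431.91.
Total = $45,544.44 + $87,350.69 + $7,431.91 = $140,327.04.

$140,327.04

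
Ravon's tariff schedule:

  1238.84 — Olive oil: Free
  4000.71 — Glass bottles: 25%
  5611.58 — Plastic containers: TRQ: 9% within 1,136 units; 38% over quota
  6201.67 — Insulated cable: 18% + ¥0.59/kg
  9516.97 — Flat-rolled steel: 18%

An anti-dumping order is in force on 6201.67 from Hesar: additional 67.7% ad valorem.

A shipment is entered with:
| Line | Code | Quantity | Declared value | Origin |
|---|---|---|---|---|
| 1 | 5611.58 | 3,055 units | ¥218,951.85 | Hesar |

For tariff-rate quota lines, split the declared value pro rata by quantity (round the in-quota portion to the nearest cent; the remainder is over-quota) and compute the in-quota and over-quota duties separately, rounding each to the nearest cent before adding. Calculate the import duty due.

Line 1 (5611.58, Hesar, 3,055 units, ¥218,951.85):
Code 5611.58 is under a tariff-rate quota (threshold 1,136 units). In-quota: 1,136 units at 9%; over-quota: 1,919 units at 38%.
Pro-rata value split: in-quota = ¥218,951.85 × 1,136/3,055 = ¥81,417.12; over-quota = ¥218,951.85 − ¥81,417.12 = ¥137,534.73.
In-quota duty = ¥81,417.12 × 9% = ¥7,327.54. Over-quota duty = ¥137,534.73 × 38% = ¥52,263.20.
Line duty = ¥7,327.54 + ¥52,263.20 = ¥59,590.74.

¥59,590.74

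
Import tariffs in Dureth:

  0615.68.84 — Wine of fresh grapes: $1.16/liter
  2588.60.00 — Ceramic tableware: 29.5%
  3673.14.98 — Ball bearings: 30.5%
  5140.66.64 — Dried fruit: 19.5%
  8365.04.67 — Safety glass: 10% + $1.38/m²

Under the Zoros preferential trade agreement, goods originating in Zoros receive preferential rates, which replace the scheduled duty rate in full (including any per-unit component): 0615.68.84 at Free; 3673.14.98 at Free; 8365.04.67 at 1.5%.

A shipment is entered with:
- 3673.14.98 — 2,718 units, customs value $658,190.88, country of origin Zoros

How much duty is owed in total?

Line 1 (3673.14.98, Zoros, 2,718 units, $658,190.88):
Base rate for 3673.14.98 is 30.5%.
Origin Zoros qualifies under the Dureth–Zoros agreement and 3673.14.98 is covered: preferential rate Free applies instead.
Duty = $658,190.88 × 0% = $0.00.

$0.00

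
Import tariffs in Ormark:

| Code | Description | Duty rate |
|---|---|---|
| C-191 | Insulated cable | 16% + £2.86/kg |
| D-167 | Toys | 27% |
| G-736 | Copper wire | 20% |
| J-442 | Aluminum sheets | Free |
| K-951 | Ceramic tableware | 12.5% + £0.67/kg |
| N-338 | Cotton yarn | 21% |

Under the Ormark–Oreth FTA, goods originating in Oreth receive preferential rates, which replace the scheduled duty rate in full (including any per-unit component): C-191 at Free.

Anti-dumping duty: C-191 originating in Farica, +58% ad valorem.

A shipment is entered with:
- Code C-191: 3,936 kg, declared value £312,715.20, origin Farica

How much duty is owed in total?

Line 1 (C-191, Farica, 3,936 kg, £312,715.20):
Base rate for C-191 is 16% + £2.86/kg.
C-191 has an FTA preferential rate, but origin Farica is not Oreth; base rate stands.
Additional duty on C-191 from Farica: +58%. Applied ad valorem rate: 16% + 58% = 74%.
Duty = £312,715.20 × 74% + 3,936 × £2.86 = £242,666.21.

£242,666.21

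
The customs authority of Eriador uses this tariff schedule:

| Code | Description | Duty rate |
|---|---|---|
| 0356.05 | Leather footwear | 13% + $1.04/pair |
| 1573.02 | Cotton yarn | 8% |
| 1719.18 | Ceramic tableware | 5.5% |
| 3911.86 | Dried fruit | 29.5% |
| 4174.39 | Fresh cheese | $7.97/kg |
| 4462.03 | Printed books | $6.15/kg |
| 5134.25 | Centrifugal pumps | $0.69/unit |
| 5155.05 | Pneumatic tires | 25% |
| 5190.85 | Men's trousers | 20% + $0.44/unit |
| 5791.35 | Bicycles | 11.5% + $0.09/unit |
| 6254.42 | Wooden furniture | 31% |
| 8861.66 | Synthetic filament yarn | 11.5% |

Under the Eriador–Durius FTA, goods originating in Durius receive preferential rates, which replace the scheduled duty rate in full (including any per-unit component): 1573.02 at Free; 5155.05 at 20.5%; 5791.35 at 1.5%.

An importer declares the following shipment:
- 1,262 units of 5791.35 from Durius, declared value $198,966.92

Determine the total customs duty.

Line 1 (5791.35, Durius, 1,262 units, $198,966.92):
Base rate for 5791.35 is 11.5% + $0.09/unit.
Origin Durius qualifies under the Eriador–Durius agreement and 5791.35 is covered: preferential rate 1.5% applies instead.
Duty = $198,966.92 × 1.5% = $2,984.50.

$2,984.50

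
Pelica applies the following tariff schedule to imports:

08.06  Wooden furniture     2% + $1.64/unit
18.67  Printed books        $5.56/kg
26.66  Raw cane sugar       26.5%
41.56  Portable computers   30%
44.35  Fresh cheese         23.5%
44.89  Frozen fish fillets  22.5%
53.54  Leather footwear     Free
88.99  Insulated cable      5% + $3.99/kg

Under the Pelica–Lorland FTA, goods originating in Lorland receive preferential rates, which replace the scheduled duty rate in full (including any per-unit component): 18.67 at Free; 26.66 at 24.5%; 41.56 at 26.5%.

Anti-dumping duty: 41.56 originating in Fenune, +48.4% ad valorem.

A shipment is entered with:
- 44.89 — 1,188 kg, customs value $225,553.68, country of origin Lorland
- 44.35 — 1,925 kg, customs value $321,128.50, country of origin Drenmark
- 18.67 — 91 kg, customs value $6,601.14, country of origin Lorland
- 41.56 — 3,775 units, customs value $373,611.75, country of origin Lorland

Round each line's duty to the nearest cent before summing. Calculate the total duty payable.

Line 1 (44.89, Lorland, 1,188 kg, $225,553.68):
Base rate for 44.89 is 22.5%.
Origin Lorland is the FTA partner but 44.89 is not on the preference list; base rate stands.
Duty = $225,553.68 × 22.5% = $50,749.58.
Line 2 (44.35, Drenmark, 1,925 kg, $321,128.50):
Base rate for 44.35 is 23.5%.
Duty = $321,128.50 × 23.5% = $75,465.20.
Line 3 (18.67, Lorland, 91 kg, $6,601.14):
Base rate for 18.67 is $5.56/kg.
Origin Lorland qualifies under the Pelica–Lorland agreement and 18.67 is covered: preferential rate Free applies instead.
Duty = $6,601.14 × 0% = $0.00.
Line 4 (41.56, Lorland, 3,775 units, $373,611.75):
Base rate for 41.56 is 30%.
Origin Lorland qualifies under the Pelica–Lorland agreement and 41.56 is covered: preferential rate 26.5% applies instead.
The additional-duty order on 41.56 targets Fenune, not Lorland; it does not apply.
Duty = $373,611.75 × 26.5% = $99,007.11.
Total = $50,749.58 + $75,465.20 + $0.00 + $99,007.11 = $225,221.89.

$225,221.89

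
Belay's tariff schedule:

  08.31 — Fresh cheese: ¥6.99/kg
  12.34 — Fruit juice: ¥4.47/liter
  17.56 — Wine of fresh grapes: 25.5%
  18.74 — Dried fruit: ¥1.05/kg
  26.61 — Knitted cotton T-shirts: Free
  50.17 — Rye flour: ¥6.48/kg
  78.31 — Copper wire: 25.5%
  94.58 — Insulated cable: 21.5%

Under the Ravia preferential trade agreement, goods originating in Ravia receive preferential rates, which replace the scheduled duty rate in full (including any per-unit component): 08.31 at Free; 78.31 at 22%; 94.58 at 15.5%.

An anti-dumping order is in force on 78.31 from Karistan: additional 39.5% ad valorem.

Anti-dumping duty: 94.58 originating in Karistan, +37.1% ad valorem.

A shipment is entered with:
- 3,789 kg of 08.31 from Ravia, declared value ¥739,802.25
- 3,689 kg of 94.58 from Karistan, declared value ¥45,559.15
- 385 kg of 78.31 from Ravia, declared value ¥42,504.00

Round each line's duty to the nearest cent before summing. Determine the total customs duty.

Line 1 (08.31, Ravia, 3,789 kg, ¥739,802.25):
Base rate for 08.31 is ¥6.99/kg.
Origin Ravia qualifies under the Belay–Ravia agreement and 08.31 is covered: preferential rate Free applies instead.
Duty = ¥739,802.25 × 0% = ¥0.00.
Line 2 (94.58, Karistan, 3,689 kg, ¥45,559.15):
Base rate for 94.58 is 21.5%.
94.58 has an FTA preferential rate, but origin Karistan is not Ravia; base rate stands.
Additional duty on 94.58 from Karistan: +37.1%. Applied ad valorem rate: 21.5% + 37.1% = 58.6%.
Duty = ¥45,559.15 × 58.6% = ¥26,697.66.
Line 3 (78.31, Ravia, 385 kg, ¥42,504.00):
Base rate for 78.31 is 25.5%.
Origin Ravia qualifies under the Belay–Ravia agreement and 78.31 is covered: preferential rate 22% applies instead.
The additional-duty order on 78.31 targets Karistan, not Ravia; it does not apply.
Duty = ¥42,504.00 × 22% = ¥9,350.88.
Total = ¥0.00 + ¥26,697.66 + ¥9,350.88 = ¥36,048.54.

¥36,048.54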